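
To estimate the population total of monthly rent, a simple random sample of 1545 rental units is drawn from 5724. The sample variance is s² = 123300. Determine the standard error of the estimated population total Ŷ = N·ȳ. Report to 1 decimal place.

43692.1

Var(Ŷ) = N²·Var(ȳ) = N²·(1 − n/N)·s²/n.
f = 1545/5724 = 0.26991614; Var(ȳ) = 0.73008386·123300/1545 = 58.264945.
Var(Ŷ) = 5724² · 58.264945 = 1.9090029 × 10^9.
SE(Ŷ) = √(1.9090029 × 10^9) = 43692.1.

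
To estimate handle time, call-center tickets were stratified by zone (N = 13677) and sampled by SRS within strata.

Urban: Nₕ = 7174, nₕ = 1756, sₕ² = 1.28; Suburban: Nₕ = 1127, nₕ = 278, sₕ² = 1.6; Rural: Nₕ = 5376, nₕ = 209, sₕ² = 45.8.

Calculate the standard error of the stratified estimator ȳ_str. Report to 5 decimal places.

Var(ȳ_str) = Σₕ Wₕ²(1 − fₕ)sₕ²/nₕ with Wₕ = Nₕ/N, N = 13677.
Urban: Wₕ = 0.52453023; term = 0.52453023²·(1 − 0.24477279)·1.28/1756 = 1.5146216 × 10^-4.
Suburban: Wₕ = 0.08240111; term = 0.08240111²·(1 − 0.24667258)·1.6/278 = 2.9439139 × 10^-5.
Rural: Wₕ = 0.39306866; term = 0.39306866²·(1 − 0.03887649)·45.8/209 = 0.032541324.
Sum = 0.032722225.
SE = √(0.032722225) = 0.18089.

0.18089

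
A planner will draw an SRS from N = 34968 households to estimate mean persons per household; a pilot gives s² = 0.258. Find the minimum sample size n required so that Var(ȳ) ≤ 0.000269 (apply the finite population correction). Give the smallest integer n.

934

Without fpc, n₀ = s²/D = 0.258/0.000269 = 959.1078.
With fpc, (1 − n/N)·s²/n ≤ D requires n ≥ n₀/(1 + n₀/N) = 959.1078/(1 + 959.1078/34968) = 933.5035.
Rounding up, n = 934.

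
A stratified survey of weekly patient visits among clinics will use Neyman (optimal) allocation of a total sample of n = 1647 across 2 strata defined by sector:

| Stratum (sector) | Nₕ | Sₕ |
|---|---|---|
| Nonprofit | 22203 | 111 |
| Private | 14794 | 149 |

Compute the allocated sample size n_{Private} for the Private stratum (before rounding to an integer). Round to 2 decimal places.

777.60

Neyman allocation: nₕ = n·NₕSₕ / Σⱼ NⱼSⱼ.
Σ NⱼSⱼ = 22203·111 + 14794·149 = 4.668839 × 10^6.
n_{Private} = 1647·14794·149 / (4.668839 × 10^6) = 777.60.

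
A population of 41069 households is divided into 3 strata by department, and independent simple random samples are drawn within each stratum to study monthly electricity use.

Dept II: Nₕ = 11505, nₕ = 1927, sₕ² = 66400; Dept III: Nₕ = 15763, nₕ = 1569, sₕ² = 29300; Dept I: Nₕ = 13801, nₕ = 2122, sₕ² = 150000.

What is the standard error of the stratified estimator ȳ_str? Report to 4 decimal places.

3.3887

Var(ȳ_str) = Σₕ Wₕ²(1 − fₕ)sₕ²/nₕ with Wₕ = Nₕ/N, N = 41069.
Dept II: Wₕ = 0.28013830; term = 0.28013830²·(1 − 0.16749239)·66400/1927 = 2.2512284.
Dept III: Wₕ = 0.38381748; term = 0.38381748²·(1 − 0.09953689)·29300/1569 = 2.4771944.
Dept I: Wₕ = 0.33604422; term = 0.33604422²·(1 − 0.15375697)·150000/2122 = 6.755132.
Sum = 11.483555.
SE = √(11.483555) = 3.3887.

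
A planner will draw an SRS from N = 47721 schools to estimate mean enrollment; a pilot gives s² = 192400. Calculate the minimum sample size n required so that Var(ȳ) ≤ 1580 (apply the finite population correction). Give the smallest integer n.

122

Without fpc, n₀ = s²/D = 192400/1580 = 121.7722.
With fpc, (1 − n/N)·s²/n ≤ D requires n ≥ n₀/(1 + n₀/N) = 121.7722/(1 + 121.7722/47721) = 121.4623.
Rounding up, n = 122.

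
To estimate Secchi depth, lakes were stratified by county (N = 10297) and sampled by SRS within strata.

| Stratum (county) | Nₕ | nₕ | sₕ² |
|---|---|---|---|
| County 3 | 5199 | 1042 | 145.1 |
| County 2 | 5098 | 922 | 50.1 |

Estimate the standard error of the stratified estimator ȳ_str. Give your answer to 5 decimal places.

Var(ȳ_str) = Σₕ Wₕ²(1 − fₕ)sₕ²/nₕ with Wₕ = Nₕ/N, N = 10297.
County 3: Wₕ = 0.50490434; term = 0.50490434²·(1 − 0.20042316)·145.1/1042 = 0.028384295.
County 2: Wₕ = 0.49509566; term = 0.49509566²·(1 − 0.18085524)·50.1/922 = 0.010910526.
Sum = 0.039294821.
SE = √(0.039294821) = 0.19823.

0.19823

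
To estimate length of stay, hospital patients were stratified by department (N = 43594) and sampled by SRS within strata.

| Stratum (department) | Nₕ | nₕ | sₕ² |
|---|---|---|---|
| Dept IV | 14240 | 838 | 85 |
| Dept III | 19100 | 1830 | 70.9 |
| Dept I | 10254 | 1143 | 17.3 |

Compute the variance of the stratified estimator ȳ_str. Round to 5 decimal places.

Var(ȳ_str) = Σₕ Wₕ²(1 − fₕ)sₕ²/nₕ with Wₕ = Nₕ/N, N = 43594.
Dept IV: Wₕ = 0.32665046; term = 0.32665046²·(1 − 0.05884831)·85/838 = 0.010185939.
Dept III: Wₕ = 0.43813369; term = 0.43813369²·(1 − 0.09581152)·70.9/1830 = 0.0067246148.
Dept I: Wₕ = 0.23521586; term = 0.23521586²·(1 − 0.11146870)·17.3/1143 = 7.4405629 × 10^-4.
Sum = 0.01765461.

0.01765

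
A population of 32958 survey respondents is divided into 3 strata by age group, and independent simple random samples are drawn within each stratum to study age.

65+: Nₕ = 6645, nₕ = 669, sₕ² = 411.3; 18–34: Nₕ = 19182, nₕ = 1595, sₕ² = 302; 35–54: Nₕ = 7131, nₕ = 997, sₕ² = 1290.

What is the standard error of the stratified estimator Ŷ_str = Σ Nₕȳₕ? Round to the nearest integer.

Var(Ŷ_str) = Σₕ Nₕ²(1 − fₕ)sₕ²/nₕ.
65+: 6645²·(1 − 669/6645)·411.3/669 = 2.4413956 × 10^7.
18–34: 19182²·(1 − 1595/19182)·302/1595 = 6.3875146 × 10^7.
35–54: 7131²·(1 − 997/7131)·1290/997 = 5.6596394 × 10^7.
Sum = 1.448855 × 10^8.
SE = √(1.448855 × 10^8) = 12037.

12037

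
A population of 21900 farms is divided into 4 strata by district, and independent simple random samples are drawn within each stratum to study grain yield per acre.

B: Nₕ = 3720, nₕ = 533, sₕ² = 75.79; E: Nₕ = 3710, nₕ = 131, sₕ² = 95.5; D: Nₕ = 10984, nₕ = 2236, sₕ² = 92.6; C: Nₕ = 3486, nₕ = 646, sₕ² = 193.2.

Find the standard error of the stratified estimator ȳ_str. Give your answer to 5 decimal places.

0.19537

Var(ȳ_str) = Σₕ Wₕ²(1 − fₕ)sₕ²/nₕ with Wₕ = Nₕ/N, N = 21900.
B: Wₕ = 0.16986301; term = 0.16986301²·(1 − 0.14327957)·75.79/533 = 0.0035149688.
E: Wₕ = 0.16940639; term = 0.16940639²·(1 − 0.03530997)·95.5/131 = 0.020182709.
D: Wₕ = 0.50155251; term = 0.50155251²·(1 − 0.20356883)·92.6/2236 = 0.0082969841.
C: Wₕ = 0.15917808; term = 0.15917808²·(1 − 0.18531268)·193.2/646 = 0.0061735092.
Sum = 0.038168171.
SE = √(0.038168171) = 0.19537.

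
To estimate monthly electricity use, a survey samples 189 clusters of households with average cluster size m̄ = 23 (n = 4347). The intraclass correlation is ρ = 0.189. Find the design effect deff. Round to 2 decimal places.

deff = 1 + (23 − 1)·0.189 = 1 + 4.158 = 5.158.

5.16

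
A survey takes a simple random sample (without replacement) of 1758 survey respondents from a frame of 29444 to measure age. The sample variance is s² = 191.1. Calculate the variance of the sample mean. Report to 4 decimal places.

0.1022

Under SRS without replacement, Var(ȳ) = (1 − f)·s²/n with f = n/N = 1758/29444 = 0.05970656.
Var(ȳ) = (1 − 0.05970656)·191.1/1758 = 0.94029344·0.10870307 = 0.10221279.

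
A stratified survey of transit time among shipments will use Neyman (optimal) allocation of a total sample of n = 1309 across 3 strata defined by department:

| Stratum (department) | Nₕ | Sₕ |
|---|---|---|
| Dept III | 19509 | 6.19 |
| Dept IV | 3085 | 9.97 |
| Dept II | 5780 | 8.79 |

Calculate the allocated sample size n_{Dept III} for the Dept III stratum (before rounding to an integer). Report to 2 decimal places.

Neyman allocation: nₕ = n·NₕSₕ / Σⱼ NⱼSⱼ.
Σ NⱼSⱼ = 19509·6.19 + 3085·9.97 + 5780·8.79 = 202324.36.
n_{Dept III} = 1309·19509·6.19 / 202324.36 = 781.30.

781.30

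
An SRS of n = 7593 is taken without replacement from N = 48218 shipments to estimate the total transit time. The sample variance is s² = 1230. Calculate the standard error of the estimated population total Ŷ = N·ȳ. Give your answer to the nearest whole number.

17813

Var(Ŷ) = N²·Var(ȳ) = N²·(1 − n/N)·s²/n.
f = 7593/48218 = 0.15747231; Var(ȳ) = 0.84252769·1230/7593 = 0.13648216.
Var(Ŷ) = 48218² · 0.13648216 = 3.1731768 × 10^8.
SE(Ŷ) = √(3.1731768 × 10^8) = 17813.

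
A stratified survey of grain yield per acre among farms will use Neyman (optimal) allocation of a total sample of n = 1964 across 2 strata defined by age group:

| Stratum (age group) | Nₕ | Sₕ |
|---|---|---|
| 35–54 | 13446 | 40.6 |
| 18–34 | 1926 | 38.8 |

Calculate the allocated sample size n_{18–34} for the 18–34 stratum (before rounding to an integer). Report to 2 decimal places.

236.48

Neyman allocation: nₕ = n·NₕSₕ / Σⱼ NⱼSⱼ.
Σ NⱼSⱼ = 13446·40.6 + 1926·38.8 = 620636.4.
n_{18–34} = 1964·1926·38.8 / 620636.4 = 236.48.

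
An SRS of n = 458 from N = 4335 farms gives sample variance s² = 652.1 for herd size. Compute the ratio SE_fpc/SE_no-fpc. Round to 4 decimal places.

f = n/N = 458/4335 = 0.10565167.
SE_no-fpc = √(s²/n) = 1.1932305; SE_fpc = √((1−f)s²/n) = 1.128438.
Ratio = √(1−f) = 0.94569991.

0.9457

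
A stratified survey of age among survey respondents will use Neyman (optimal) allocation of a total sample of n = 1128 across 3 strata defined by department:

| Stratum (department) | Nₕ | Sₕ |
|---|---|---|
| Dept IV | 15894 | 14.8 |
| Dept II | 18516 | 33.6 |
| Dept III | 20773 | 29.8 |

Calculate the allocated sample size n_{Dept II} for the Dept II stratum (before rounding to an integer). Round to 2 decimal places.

Neyman allocation: nₕ = n·NₕSₕ / Σⱼ NⱼSⱼ.
Σ NⱼSⱼ = 15894·14.8 + 18516·33.6 + 20773·29.8 = 1.4764042 × 10^6.
n_{Dept II} = 1128·18516·33.6 / (1.4764042 × 10^6) = 475.32.

475.32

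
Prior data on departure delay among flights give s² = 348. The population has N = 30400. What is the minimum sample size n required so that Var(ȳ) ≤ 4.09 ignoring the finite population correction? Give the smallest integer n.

Without fpc, n₀ = s²/D = 348/4.09 = 85.0856.
Rounding up, n = 86.

86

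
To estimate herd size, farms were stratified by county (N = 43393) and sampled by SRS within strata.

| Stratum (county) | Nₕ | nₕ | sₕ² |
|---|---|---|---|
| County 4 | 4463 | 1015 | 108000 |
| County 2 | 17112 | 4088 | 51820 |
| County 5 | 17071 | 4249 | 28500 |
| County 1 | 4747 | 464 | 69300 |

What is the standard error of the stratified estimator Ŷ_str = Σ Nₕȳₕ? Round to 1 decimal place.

Var(Ŷ_str) = Σₕ Nₕ²(1 − fₕ)sₕ²/nₕ.
County 4: 4463²·(1 − 1015/4463)·108000/1015 = 1.637389 × 10^9.
County 2: 17112²·(1 − 4088/17112)·51820/4088 = 2.825086 × 10^9.
County 5: 17071²·(1 − 4249/17071)·28500/4249 = 1.4681582 × 10^9.
County 1: 4747²·(1 − 464/4747)·69300/464 = 3.0365648 × 10^9.
Sum = 8.967198 × 10^9.
SE = √(8.967198 × 10^9) = 94695.3.

94695.3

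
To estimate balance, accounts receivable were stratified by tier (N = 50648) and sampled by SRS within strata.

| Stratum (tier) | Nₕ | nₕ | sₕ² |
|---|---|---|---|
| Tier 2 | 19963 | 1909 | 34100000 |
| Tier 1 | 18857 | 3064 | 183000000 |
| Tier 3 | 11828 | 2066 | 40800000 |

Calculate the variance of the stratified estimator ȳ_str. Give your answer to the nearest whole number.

Var(ȳ_str) = Σₕ Wₕ²(1 − fₕ)sₕ²/nₕ with Wₕ = Nₕ/N, N = 50648.
Tier 2: Wₕ = 0.39415179; term = 0.39415179²·(1 − 0.09562691)·34100000/1909 = 2509.7074.
Tier 1: Wₕ = 0.37231480; term = 0.37231480²·(1 − 0.16248608)·183000000/3064 = 6933.8583.
Tier 3: Wₕ = 0.23353341; term = 0.23353341²·(1 − 0.17467027)·40800000/2066 = 888.90503.
Sum = 10332.471.

10332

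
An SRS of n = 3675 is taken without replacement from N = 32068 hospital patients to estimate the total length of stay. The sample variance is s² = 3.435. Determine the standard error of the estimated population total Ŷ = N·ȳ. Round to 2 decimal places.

Var(Ŷ) = N²·Var(ȳ) = N²·(1 − n/N)·s²/n.
f = 3675/32068 = 0.11460022; Var(ȳ) = 0.88539978·3.435/3675 = 8.2757775 × 10^-4.
Var(Ŷ) = 32068² · (8.2757775 × 10^-4) = 851045.06.
SE(Ŷ) = √(851045.06) = 922.52.

922.52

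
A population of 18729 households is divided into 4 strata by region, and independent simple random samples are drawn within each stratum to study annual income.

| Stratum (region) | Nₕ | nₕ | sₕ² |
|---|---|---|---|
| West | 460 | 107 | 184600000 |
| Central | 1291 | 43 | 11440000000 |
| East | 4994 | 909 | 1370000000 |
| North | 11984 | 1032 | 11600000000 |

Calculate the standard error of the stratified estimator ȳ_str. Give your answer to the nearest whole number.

2349

Var(ȳ_str) = Σₕ Wₕ²(1 − fₕ)sₕ²/nₕ with Wₕ = Nₕ/N, N = 18729.
West: Wₕ = 0.02456084; term = 0.02456084²·(1 − 0.23260870)·184600000/107 = 798.6404.
Central: Wₕ = 0.06893054; term = 0.06893054²·(1 − 0.03330751)·11440000000/43 = 1.2219944 × 10^6.
East: Wₕ = 0.26664531; term = 0.26664531²·(1 − 0.18201842)·1370000000/909 = 87653.266.
North: Wₕ = 0.63986331; term = 0.63986331²·(1 − 0.08611482)·11600000000/1032 = 4.2057587 × 10^6.
Sum = 5.516205 × 10^6.
SE = √(5.516205 × 10^6) = 2349.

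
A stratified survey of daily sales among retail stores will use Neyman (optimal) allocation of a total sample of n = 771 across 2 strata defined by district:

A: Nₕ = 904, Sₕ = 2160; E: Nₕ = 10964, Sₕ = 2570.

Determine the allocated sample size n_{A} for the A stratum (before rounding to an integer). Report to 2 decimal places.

49.97

Neyman allocation: nₕ = n·NₕSₕ / Σⱼ NⱼSⱼ.
Σ NⱼSⱼ = 904·2160 + 10964·2570 = 3.013012 × 10^7.
n_{A} = 771·904·2160 / (3.013012 × 10^7) = 49.97.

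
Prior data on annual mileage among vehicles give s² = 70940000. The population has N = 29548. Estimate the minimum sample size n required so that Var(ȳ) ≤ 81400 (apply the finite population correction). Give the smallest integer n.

Without fpc, n₀ = s²/D = 70940000/81400 = 871.4988.
With fpc, (1 − n/N)·s²/n ≤ D requires n ≥ n₀/(1 + n₀/N) = 871.4988/(1 + 871.4988/29548) = 846.5309.
Rounding up, n = 847.

847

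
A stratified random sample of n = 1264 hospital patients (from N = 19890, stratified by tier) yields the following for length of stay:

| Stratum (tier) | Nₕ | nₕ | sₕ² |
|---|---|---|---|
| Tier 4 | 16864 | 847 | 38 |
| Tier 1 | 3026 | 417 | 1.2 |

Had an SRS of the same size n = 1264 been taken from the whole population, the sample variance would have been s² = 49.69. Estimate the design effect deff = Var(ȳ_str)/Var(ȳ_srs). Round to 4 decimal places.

Var(ȳ_str) = Σ Wₕ²(1−fₕ)sₕ²/nₕ with Wₕ = Nₕ/19890:
  Tier 4: (16864/19890)²·(1−847/16864)·38/847 = 0.030631791
  Tier 1: (3026/19890)²·(1−417/3026)·1.2/417 = 5.742733 × 10^-5
  → Var(ȳ_str) = 0.030689218.
Var(ȳ_srs) = (1 − 1264/19890)·49.69/1264 = 0.036813469.
deff = 0.030689218 / 0.036813469 = 0.8336.

0.8336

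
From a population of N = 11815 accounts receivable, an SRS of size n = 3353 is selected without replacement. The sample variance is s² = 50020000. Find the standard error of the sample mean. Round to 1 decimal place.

Under SRS without replacement, Var(ȳ) = (1 − f)·s²/n with f = n/N = 3353/11815 = 0.28379179.
Var(ȳ) = (1 − 0.28379179)·50020000/3353 = 0.71620821·14917.984 = 10684.383.
SE(ȳ) = √(10684.383) = 103.4.

103.4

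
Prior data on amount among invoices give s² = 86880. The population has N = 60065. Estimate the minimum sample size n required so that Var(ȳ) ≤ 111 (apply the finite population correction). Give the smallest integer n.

Without fpc, n₀ = s²/D = 86880/111 = 782.7027.
With fpc, (1 − n/N)·s²/n ≤ D requires n ≥ n₀/(1 + n₀/N) = 782.7027/(1 + 782.7027/60065) = 772.6346.
Rounding up, n = 773.

773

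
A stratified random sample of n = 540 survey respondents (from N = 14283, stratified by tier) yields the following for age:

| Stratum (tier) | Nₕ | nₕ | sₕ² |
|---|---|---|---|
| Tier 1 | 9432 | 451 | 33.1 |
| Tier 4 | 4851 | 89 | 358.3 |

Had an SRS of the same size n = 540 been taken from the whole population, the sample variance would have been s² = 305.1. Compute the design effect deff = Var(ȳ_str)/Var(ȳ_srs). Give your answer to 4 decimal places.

Var(ȳ_str) = Σ Wₕ²(1−fₕ)sₕ²/nₕ with Wₕ = Nₕ/14283:
  Tier 1: (9432/14283)²·(1−451/9432)·33.1/451 = 0.030474814
  Tier 4: (4851/14283)²·(1−89/4851)·358.3/89 = 0.45586746
  → Var(ȳ_str) = 0.48634227.
Var(ȳ_srs) = (1 − 540/14283)·305.1/540 = 0.54363894.
deff = 0.48634227 / 0.54363894 = 0.8946.

0.8946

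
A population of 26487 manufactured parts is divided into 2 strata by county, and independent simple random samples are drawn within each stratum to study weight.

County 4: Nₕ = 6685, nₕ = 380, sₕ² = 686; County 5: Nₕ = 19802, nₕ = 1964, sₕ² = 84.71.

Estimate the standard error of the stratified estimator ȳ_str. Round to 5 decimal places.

0.36080

Var(ȳ_str) = Σₕ Wₕ²(1 − fₕ)sₕ²/nₕ with Wₕ = Nₕ/N, N = 26487.
County 4: Wₕ = 0.25238796; term = 0.25238796²·(1 − 0.05684368)·686/380 = 0.10845797.
County 5: Wₕ = 0.74761204; term = 0.74761204²·(1 − 0.09918190)·84.71/1964 = 0.021716152.
Sum = 0.13017412.
SE = √(0.13017412) = 0.36080.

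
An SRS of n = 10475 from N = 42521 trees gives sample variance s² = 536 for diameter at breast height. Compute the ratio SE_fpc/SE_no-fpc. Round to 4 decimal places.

f = n/N = 10475/42521 = 0.24634886.
SE_no-fpc = √(s²/n) = 0.22620666; SE_fpc = √((1−f)s²/n) = 0.19637697.
Ratio = √(1−f) = 0.86813083.

0.8681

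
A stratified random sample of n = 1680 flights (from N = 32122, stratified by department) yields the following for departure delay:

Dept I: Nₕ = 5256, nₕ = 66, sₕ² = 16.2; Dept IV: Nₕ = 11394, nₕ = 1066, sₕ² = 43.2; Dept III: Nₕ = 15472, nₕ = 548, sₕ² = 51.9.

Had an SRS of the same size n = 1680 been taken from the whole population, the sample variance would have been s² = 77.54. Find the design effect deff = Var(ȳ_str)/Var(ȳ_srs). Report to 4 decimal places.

0.7386

Var(ȳ_str) = Σ Wₕ²(1−fₕ)sₕ²/nₕ with Wₕ = Nₕ/32122:
  Dept I: (5256/32122)²·(1−66/5256)·16.2/66 = 0.0064891623
  Dept IV: (11394/32122)²·(1−1066/11394)·43.2/1066 = 0.0046218285
  Dept III: (15472/32122)²·(1−548/15472)·51.9/548 = 0.02119402
  → Var(ȳ_str) = 0.032305011.
Var(ȳ_srs) = (1 − 1680/32122)·77.54/1680 = 0.04374084.
deff = 0.032305011 / 0.04374084 = 0.7386.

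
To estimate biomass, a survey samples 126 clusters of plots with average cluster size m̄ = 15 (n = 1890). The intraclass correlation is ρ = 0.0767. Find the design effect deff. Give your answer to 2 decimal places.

2.07

deff = 1 + (15 − 1)·0.0767 = 1 + 1.0738 = 2.0738.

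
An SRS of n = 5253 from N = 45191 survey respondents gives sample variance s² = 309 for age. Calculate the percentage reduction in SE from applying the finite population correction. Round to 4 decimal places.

f = n/N = 5253/45191 = 0.11623996.
SE_no-fpc = √(s²/n) = 0.24253563; SE_fpc = √((1−f)s²/n) = 0.22800413.
Ratio = √(1−f) = 0.94008512. Reduction = 100·(1 − 0.94008512) = 5.9915%.

5.9915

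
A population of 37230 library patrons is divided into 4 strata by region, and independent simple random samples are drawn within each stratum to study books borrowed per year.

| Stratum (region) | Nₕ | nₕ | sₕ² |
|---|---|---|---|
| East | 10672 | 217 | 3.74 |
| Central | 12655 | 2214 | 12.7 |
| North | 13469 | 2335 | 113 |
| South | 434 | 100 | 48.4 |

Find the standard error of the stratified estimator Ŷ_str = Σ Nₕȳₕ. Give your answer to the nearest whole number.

Var(Ŷ_str) = Σₕ Nₕ²(1 − fₕ)sₕ²/nₕ.
East: 10672²·(1 − 217/10672)·3.74/217 = 1.9230108 × 10^6.
Central: 12655²·(1 − 2214/12655)·12.7/2214 = 757932.19.
North: 13469²·(1 − 2335/13469)·113/2335 = 7.257351 × 10^6.
South: 434²·(1 − 100/434)·48.4/100 = 70158.704.
Sum = 1.0008453 × 10^7.
SE = √(1.0008453 × 10^7) = 3164.

3164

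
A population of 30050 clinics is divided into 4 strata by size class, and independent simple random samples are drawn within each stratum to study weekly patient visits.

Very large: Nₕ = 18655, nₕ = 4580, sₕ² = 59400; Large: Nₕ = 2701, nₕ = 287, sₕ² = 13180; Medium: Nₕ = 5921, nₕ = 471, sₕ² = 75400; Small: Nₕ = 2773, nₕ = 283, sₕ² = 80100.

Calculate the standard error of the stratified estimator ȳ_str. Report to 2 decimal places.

Var(ȳ_str) = Σₕ Wₕ²(1 − fₕ)sₕ²/nₕ with Wₕ = Nₕ/N, N = 30050.
Very large: Wₕ = 0.62079867; term = 0.62079867²·(1 − 0.24551059)·59400/4580 = 3.7711662.
Large: Wₕ = 0.08988353; term = 0.08988353²·(1 − 0.10625694)·13180/287 = 0.33159381.
Medium: Wₕ = 0.19703827; term = 0.19703827²·(1 − 0.07954737)·75400/471 = 5.7207511.
Small: Wₕ = 0.09227953; term = 0.09227953²·(1 − 0.10205554)·80100/283 = 2.1642446.
Sum = 11.987756.
SE = √(11.987756) = 3.46.

3.46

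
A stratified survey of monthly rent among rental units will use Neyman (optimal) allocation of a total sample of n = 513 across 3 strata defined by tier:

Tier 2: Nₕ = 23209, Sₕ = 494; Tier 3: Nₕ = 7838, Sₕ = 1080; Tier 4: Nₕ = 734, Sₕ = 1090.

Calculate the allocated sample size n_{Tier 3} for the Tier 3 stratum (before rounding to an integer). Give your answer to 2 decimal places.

209.48

Neyman allocation: nₕ = n·NₕSₕ / Σⱼ NⱼSⱼ.
Σ NⱼSⱼ = 23209·494 + 7838·1080 + 734·1090 = 2.0730346 × 10^7.
n_{Tier 3} = 513·7838·1080 / (2.0730346 × 10^7) = 209.48.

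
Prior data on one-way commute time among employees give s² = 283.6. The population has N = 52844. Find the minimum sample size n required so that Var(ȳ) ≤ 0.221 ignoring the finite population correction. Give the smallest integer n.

1284

Without fpc, n₀ = s²/D = 283.6/0.221 = 1283.2579.
Rounding up, n = 1284.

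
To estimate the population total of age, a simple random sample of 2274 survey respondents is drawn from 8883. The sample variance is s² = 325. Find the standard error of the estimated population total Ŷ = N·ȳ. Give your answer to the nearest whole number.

2897

Var(Ŷ) = N²·Var(ȳ) = N²·(1 − n/N)·s²/n.
f = 2274/8883 = 0.25599460; Var(ȳ) = 0.74400540·325/2274 = 0.10633323.
Var(Ŷ) = 8883² · 0.10633323 = 8.3905094 × 10^6.
SE(Ŷ) = √(8.3905094 × 10^6) = 2897.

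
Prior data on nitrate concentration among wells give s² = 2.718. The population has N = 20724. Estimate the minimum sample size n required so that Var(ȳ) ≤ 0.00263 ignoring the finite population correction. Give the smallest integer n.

Without fpc, n₀ = s²/D = 2.718/0.00263 = 1033.4601.
Rounding up, n = 1034.

1034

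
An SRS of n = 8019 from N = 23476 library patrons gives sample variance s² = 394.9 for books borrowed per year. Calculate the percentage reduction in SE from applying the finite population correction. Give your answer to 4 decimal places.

18.8571

f = n/N = 8019/23476 = 0.34158289.
SE_no-fpc = √(s²/n) = 0.22191337; SE_fpc = √((1−f)s²/n) = 0.18006695.
Ratio = √(1−f) = 0.81142905. Reduction = 100·(1 − 0.81142905) = 18.8571%.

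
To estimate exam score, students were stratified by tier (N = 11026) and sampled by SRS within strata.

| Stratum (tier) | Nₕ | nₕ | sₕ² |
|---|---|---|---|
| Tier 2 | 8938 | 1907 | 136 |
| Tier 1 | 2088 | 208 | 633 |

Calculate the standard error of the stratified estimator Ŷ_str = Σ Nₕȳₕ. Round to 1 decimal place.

Var(Ŷ_str) = Σₕ Nₕ²(1 − fₕ)sₕ²/nₕ.
Tier 2: 8938²·(1 − 1907/8938)·136/1907 = 4.4817297 × 10^6.
Tier 1: 2088²·(1 − 208/2088)·633/208 = 1.1946171 × 10^7.
Sum = 1.6427901 × 10^7.
SE = √(1.6427901 × 10^7) = 4053.1.

4053.1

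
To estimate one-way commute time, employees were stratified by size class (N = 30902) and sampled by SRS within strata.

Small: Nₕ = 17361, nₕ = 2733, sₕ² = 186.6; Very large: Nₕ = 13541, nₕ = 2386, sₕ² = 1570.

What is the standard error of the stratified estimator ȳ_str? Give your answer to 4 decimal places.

Var(ȳ_str) = Σₕ Wₕ²(1 − fₕ)sₕ²/nₕ with Wₕ = Nₕ/N, N = 30902.
Small: Wₕ = 0.56180830; term = 0.56180830²·(1 − 0.15742181)·186.6/2733 = 0.018157603.
Very large: Wₕ = 0.43819170; term = 0.43819170²·(1 − 0.17620560)·1570/2386 = 0.10408217.
Sum = 0.12223977.
SE = √(0.12223977) = 0.3496.

0.3496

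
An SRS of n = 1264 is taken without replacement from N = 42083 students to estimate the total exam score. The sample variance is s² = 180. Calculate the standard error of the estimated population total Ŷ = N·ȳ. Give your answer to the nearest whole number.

15640

Var(Ŷ) = N²·Var(ȳ) = N²·(1 − n/N)·s²/n.
f = 1264/42083 = 0.03003588; Var(ȳ) = 0.96996412·180/1264 = 0.1381278.
Var(Ŷ) = 42083² · 0.1381278 = 2.4462142 × 10^8.
SE(Ŷ) = √(2.4462142 × 10^8) = 15640.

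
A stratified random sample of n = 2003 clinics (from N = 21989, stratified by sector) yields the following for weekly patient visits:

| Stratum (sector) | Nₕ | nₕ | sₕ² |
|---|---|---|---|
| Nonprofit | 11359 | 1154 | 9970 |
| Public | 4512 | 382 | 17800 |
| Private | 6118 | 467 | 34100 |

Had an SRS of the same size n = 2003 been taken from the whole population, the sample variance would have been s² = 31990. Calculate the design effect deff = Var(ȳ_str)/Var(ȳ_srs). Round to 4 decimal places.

0.6261

Var(ȳ_str) = Σ Wₕ²(1−fₕ)sₕ²/nₕ with Wₕ = Nₕ/21989:
  Nonprofit: (11359/21989)²·(1−1154/11359)·9970/1154 = 2.0712451
  Public: (4512/21989)²·(1−382/4512)·17800/382 = 1.7958284
  Private: (6118/21989)²·(1−467/6118)·34100/467 = 5.2210917
  → Var(ȳ_str) = 9.0881652.
Var(ȳ_srs) = (1 − 2003/21989)·31990/2003 = 14.516225.
deff = 9.0881652 / 14.516225 = 0.6261.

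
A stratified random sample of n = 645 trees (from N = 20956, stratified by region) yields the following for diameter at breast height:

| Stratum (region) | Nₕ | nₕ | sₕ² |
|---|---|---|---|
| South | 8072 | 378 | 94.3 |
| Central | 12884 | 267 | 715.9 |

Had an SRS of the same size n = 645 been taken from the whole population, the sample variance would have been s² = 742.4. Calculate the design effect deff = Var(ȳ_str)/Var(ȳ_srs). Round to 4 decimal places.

0.9213

Var(ȳ_str) = Σ Wₕ²(1−fₕ)sₕ²/nₕ with Wₕ = Nₕ/20956:
  South: (8072/20956)²·(1−378/8072)·94.3/378 = 0.035280639
  Central: (12884/20956)²·(1−267/12884)·715.9/267 = 0.99250143
  → Var(ȳ_str) = 1.0277821.
Var(ȳ_srs) = (1 − 645/20956)·742.4/645 = 1.1155811.
deff = 1.0277821 / 1.1155811 = 0.9213.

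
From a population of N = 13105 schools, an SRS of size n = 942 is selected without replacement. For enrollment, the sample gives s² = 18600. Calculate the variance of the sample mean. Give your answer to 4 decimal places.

18.3259

Under SRS without replacement, Var(ȳ) = (1 − f)·s²/n with f = n/N = 942/13105 = 0.07188096.
Var(ȳ) = (1 − 0.07188096)·18600/942 = 0.92811904·19.745223 = 18.325917.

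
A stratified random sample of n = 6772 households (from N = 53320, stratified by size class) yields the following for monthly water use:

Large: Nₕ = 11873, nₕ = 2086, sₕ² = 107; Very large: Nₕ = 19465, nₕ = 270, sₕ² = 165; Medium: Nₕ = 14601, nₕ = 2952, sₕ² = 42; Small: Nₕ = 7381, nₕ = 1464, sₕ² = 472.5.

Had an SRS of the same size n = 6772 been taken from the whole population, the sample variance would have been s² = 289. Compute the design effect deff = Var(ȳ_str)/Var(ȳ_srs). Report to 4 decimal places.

2.3679

Var(ȳ_str) = Σ Wₕ²(1−fₕ)sₕ²/nₕ with Wₕ = Nₕ/53320:
  Large: (11873/53320)²·(1−2086/11873)·107/2086 = 0.0020965212
  Very large: (19465/53320)²·(1−270/19465)·165/270 = 0.080312366
  Medium: (14601/53320)²·(1−2952/14601)·42/2952 = 8.5118488 × 10^-4
  Small: (7381/53320)²·(1−1464/7381)·472.5/1464 = 0.0049578939
  → Var(ȳ_str) = 0.088217966.
Var(ȳ_srs) = (1 − 6772/53320)·289/6772 = 0.037255619.
deff = 0.088217966 / 0.037255619 = 2.3679.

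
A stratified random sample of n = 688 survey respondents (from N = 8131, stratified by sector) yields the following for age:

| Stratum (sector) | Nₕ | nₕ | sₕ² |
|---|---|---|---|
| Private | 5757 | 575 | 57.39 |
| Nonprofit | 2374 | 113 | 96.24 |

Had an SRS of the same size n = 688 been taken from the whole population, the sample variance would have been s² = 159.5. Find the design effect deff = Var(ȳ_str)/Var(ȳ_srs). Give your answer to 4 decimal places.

Var(ȳ_str) = Σ Wₕ²(1−fₕ)sₕ²/nₕ with Wₕ = Nₕ/8131:
  Private: (5757/8131)²·(1−575/5757)·57.39/575 = 0.045037481
  Nonprofit: (2374/8131)²·(1−113/2374)·96.24/113 = 0.069146551
  → Var(ȳ_str) = 0.11418403.
Var(ȳ_srs) = (1 − 688/8131)·159.5/688 = 0.21221511.
deff = 0.11418403 / 0.21221511 = 0.5381.

0.5381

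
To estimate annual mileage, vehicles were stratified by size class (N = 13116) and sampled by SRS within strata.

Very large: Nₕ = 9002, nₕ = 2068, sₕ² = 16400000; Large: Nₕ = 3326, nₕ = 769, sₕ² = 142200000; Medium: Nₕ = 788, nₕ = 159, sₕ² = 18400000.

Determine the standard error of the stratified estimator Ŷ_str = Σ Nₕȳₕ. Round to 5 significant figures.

1.4577 × 10^6

Var(Ŷ_str) = Σₕ Nₕ²(1 − fₕ)sₕ²/nₕ.
Very large: 9002²·(1 − 2068/9002)·16400000/2068 = 4.9501249 × 10^11.
Large: 3326²·(1 − 769/3326)·142200000/769 = 1.5726288 × 10^12.
Medium: 788²·(1 − 159/788)·18400000/159 = 5.735847 × 10^10.
Sum = 2.1249998 × 10^12.
SE = √(2.1249998 × 10^12) = 1.4577 × 10^6.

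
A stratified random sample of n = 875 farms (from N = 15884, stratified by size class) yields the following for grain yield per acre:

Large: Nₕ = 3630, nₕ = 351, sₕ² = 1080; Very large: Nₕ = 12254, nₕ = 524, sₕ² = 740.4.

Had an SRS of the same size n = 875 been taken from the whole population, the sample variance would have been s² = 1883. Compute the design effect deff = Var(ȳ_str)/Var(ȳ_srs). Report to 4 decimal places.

Var(ȳ_str) = Σ Wₕ²(1−fₕ)sₕ²/nₕ with Wₕ = Nₕ/15884:
  Large: (3630/15884)²·(1−351/3630)·1080/351 = 0.14515932
  Very large: (12254/15884)²·(1−524/12254)·740.4/524 = 0.80499143
  → Var(ȳ_str) = 0.95015075.
Var(ȳ_srs) = (1 − 875/15884)·1883/875 = 2.033453.
deff = 0.95015075 / 2.033453 = 0.4673.

0.4673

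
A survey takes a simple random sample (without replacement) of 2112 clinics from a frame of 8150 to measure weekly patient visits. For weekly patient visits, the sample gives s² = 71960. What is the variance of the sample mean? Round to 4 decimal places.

25.2425

Under SRS without replacement, Var(ȳ) = (1 − f)·s²/n with f = n/N = 2112/8150 = 0.25914110.
Var(ȳ) = (1 − 0.25914110)·71960/2112 = 0.74085890·34.07197 = 25.242522.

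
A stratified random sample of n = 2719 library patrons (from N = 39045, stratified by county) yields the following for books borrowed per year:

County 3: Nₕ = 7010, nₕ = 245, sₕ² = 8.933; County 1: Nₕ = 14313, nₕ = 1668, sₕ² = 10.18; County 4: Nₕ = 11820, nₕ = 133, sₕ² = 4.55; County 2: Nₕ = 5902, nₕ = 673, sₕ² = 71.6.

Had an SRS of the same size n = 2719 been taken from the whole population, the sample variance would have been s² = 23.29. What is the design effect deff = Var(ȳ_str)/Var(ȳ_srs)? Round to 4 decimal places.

0.8925

Var(ȳ_str) = Σ Wₕ²(1−fₕ)sₕ²/nₕ with Wₕ = Nₕ/39045:
  County 3: (7010/39045)²·(1−245/7010)·8.933/245 = 0.001134191
  County 1: (14313/39045)²·(1−1668/14313)·10.18/1668 = 7.2455337 × 10^-4
  County 4: (11820/39045)²·(1−133/11820)·4.55/133 = 0.0030999124
  County 2: (5902/39045)²·(1−673/5902)·71.6/673 = 0.0021536987
  → Var(ȳ_str) = 0.0071123555.
Var(ȳ_srs) = (1 − 2719/39045)·23.29/2719 = 0.0079691579.
deff = 0.0071123555 / 0.0079691579 = 0.8925.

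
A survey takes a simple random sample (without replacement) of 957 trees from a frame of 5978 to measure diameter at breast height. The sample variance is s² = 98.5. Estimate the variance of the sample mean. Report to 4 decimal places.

Under SRS without replacement, Var(ȳ) = (1 − f)·s²/n with f = n/N = 957/5978 = 0.16008699.
Var(ȳ) = (1 − 0.16008699)·98.5/957 = 0.83991301·0.10292581 = 0.086448727.

0.0864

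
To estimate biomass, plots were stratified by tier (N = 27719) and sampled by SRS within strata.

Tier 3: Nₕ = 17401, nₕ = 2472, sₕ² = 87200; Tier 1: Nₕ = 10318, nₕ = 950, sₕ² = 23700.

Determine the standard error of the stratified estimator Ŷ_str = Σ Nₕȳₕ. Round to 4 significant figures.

Var(Ŷ_str) = Σₕ Nₕ²(1 − fₕ)sₕ²/nₕ.
Tier 3: 17401²·(1 − 2472/17401)·87200/2472 = 9.1637439 × 10^9.
Tier 1: 10318²·(1 − 950/10318)·23700/950 = 2.4113883 × 10^9.
Sum = 1.1575132 × 10^10.
SE = √(1.1575132 × 10^10) = 107600.

107600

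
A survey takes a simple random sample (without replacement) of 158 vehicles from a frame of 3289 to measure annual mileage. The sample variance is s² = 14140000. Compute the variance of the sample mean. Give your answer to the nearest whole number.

Under SRS without replacement, Var(ȳ) = (1 − f)·s²/n with f = n/N = 158/3289 = 0.04803892.
Var(ȳ) = (1 − 0.04803892)·14140000/158 = 0.95196108·89493.671 = 85194.492.

85194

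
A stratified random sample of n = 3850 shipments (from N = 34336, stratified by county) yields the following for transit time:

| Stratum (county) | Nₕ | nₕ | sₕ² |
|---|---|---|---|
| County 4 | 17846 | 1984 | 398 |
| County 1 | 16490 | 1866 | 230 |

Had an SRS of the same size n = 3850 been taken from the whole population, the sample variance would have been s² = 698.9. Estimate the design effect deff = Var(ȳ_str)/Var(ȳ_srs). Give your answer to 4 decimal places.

Var(ȳ_str) = Σ Wₕ²(1−fₕ)sₕ²/nₕ with Wₕ = Nₕ/34336:
  County 4: (17846/34336)²·(1−1984/17846)·398/1984 = 0.048166028
  County 1: (16490/34336)²·(1−1866/16490)·230/1866 = 0.025211787
  → Var(ȳ_str) = 0.073377815.
Var(ȳ_srs) = (1 − 3850/34336)·698.9/3850 = 0.16117774.
deff = 0.073377815 / 0.16117774 = 0.4553.

0.4553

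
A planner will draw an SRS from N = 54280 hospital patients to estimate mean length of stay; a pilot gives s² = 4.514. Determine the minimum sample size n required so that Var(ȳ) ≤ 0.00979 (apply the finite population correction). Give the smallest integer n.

Without fpc, n₀ = s²/D = 4.514/0.00979 = 461.0827.
With fpc, (1 − n/N)·s²/n ≤ D requires n ≥ n₀/(1 + n₀/N) = 461.0827/(1 + 461.0827/54280) = 457.1990.
Rounding up, n = 458.

458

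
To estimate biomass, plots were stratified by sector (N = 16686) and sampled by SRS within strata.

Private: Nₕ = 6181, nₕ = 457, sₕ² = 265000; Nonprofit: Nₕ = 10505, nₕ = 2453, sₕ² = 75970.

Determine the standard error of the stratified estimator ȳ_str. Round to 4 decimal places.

9.1156

Var(ȳ_str) = Σₕ Wₕ²(1 − fₕ)sₕ²/nₕ with Wₕ = Nₕ/N, N = 16686.
Private: Wₕ = 0.37043030; term = 0.37043030²·(1 − 0.07393626)·265000/457 = 73.685759.
Nonprofit: Wₕ = 0.62956970; term = 0.62956970²·(1 − 0.23350785)·75970/2453 = 9.4089232.
Sum = 83.094682.
SE = √(83.094682) = 9.1156.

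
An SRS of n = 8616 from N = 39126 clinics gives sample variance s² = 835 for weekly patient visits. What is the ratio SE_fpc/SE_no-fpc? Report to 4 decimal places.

f = n/N = 8616/39126 = 0.22021162.
SE_no-fpc = √(s²/n) = 0.31130808; SE_fpc = √((1−f)s²/n) = 0.27490255.
Ratio = √(1−f) = 0.88305627.

0.8831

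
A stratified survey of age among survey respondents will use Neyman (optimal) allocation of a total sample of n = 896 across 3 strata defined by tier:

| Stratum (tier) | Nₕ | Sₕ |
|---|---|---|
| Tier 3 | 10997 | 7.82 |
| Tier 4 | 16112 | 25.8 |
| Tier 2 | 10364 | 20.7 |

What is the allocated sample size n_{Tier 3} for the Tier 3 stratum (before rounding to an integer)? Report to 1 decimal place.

107.6

Neyman allocation: nₕ = n·NₕSₕ / Σⱼ NⱼSⱼ.
Σ NⱼSⱼ = 10997·7.82 + 16112·25.8 + 10364·20.7 = 716220.94.
n_{Tier 3} = 896·10997·7.82 / 716220.94 = 107.6.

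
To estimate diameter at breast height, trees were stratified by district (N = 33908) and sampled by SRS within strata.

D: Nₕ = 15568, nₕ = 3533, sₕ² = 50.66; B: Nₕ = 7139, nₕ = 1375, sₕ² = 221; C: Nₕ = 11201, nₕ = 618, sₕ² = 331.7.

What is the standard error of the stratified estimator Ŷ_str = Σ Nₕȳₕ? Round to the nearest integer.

Var(Ŷ_str) = Σₕ Nₕ²(1 − fₕ)sₕ²/nₕ.
D: 15568²·(1 − 3533/15568)·50.66/3533 = 2.6865843 × 10^6.
B: 7139²·(1 − 1375/7139)·221/1375 = 6.613798 × 10^6.
C: 11201²·(1 − 618/11201)·331.7/618 = 6.3624237 × 10^7.
Sum = 7.2924619 × 10^7.
SE = √(7.2924619 × 10^7) = 8540.

8540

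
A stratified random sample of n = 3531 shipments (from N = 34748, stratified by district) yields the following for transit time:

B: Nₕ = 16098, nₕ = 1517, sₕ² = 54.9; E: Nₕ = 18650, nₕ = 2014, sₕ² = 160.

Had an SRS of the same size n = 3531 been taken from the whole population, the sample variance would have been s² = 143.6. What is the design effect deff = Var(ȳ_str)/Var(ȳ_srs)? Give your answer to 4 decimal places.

Var(ȳ_str) = Σ Wₕ²(1−fₕ)sₕ²/nₕ with Wₕ = Nₕ/34748:
  B: (16098/34748)²·(1−1517/16098)·54.9/1517 = 0.0070353607
  E: (18650/34748)²·(1−2014/18650)·160/2014 = 0.020414025
  → Var(ȳ_str) = 0.027449386.
Var(ȳ_srs) = (1 − 3531/34748)·143.6/3531 = 0.036535754.
deff = 0.027449386 / 0.036535754 = 0.7513.

0.7513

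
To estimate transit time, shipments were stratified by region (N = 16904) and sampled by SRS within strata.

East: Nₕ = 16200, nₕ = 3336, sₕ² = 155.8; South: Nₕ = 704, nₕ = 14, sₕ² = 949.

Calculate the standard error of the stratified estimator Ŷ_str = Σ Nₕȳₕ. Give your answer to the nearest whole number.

6531

Var(Ŷ_str) = Σₕ Nₕ²(1 − fₕ)sₕ²/nₕ.
East: 16200²·(1 − 3336/16200)·155.8/3336 = 9.7326803 × 10^6.
South: 704²·(1 − 14/704)·949/14 = 3.2927589 × 10^7.
Sum = 4.2660269 × 10^7.
SE = √(4.2660269 × 10^7) = 6531.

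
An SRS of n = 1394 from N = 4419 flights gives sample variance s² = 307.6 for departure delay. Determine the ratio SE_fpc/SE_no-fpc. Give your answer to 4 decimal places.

f = n/N = 1394/4419 = 0.31545599.
SE_no-fpc = √(s²/n) = 0.46974458; SE_fpc = √((1−f)s²/n) = 0.3886534.
Ratio = √(1−f) = 0.82737175.

0.8274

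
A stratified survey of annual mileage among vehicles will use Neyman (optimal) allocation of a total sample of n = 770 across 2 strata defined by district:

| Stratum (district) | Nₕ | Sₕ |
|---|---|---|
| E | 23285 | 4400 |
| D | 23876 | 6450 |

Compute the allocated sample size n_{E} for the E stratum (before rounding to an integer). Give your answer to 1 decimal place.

Neyman allocation: nₕ = n·NₕSₕ / Σⱼ NⱼSⱼ.
Σ NⱼSⱼ = 23285·4400 + 23876·6450 = 2.564542 × 10^8.
n_{E} = 770·23285·4400 / (2.564542 × 10^8) = 307.6.

307.6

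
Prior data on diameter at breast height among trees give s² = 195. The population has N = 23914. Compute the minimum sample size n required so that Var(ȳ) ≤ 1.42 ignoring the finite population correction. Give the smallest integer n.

Without fpc, n₀ = s²/D = 195/1.42 = 137.3239.
Rounding up, n = 138.

138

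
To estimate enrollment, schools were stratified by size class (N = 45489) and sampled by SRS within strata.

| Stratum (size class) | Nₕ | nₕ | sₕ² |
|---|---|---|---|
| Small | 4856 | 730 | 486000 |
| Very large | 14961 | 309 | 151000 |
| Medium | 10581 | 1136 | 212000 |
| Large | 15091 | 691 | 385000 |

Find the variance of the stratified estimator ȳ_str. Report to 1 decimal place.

125.7

Var(ȳ_str) = Σₕ Wₕ²(1 − fₕ)sₕ²/nₕ with Wₕ = Nₕ/N, N = 45489.
Small: Wₕ = 0.10675108; term = 0.10675108²·(1 − 0.15032949)·486000/730 = 6.4462706.
Very large: Wₕ = 0.32889270; term = 0.32889270²·(1 − 0.02065370)·151000/309 = 51.768219.
Medium: Wₕ = 0.23260568; term = 0.23260568²·(1 − 0.10736225)·212000/1136 = 9.0130842.
Large: Wₕ = 0.33175053; term = 0.33175053²·(1 − 0.04578888)·385000/691 = 58.512737.
Sum = 125.74031.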